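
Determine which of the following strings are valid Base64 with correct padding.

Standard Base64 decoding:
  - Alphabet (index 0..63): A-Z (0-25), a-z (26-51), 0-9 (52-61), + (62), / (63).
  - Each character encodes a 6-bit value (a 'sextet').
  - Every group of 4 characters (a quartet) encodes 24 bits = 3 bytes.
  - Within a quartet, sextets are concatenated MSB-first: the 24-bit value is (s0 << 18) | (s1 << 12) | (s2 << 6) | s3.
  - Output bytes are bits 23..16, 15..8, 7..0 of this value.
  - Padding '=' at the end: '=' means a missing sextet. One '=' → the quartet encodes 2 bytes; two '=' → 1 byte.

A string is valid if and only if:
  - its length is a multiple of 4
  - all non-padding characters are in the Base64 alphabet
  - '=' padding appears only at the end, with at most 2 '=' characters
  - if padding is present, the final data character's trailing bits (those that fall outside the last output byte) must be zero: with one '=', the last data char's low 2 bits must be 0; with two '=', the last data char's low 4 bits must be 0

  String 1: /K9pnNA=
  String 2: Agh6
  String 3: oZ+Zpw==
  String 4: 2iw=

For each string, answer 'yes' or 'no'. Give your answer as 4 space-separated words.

Answer: yes yes yes yes

Derivation:
String 1: '/K9pnNA=' → valid
String 2: 'Agh6' → valid
String 3: 'oZ+Zpw==' → valid
String 4: '2iw=' → valid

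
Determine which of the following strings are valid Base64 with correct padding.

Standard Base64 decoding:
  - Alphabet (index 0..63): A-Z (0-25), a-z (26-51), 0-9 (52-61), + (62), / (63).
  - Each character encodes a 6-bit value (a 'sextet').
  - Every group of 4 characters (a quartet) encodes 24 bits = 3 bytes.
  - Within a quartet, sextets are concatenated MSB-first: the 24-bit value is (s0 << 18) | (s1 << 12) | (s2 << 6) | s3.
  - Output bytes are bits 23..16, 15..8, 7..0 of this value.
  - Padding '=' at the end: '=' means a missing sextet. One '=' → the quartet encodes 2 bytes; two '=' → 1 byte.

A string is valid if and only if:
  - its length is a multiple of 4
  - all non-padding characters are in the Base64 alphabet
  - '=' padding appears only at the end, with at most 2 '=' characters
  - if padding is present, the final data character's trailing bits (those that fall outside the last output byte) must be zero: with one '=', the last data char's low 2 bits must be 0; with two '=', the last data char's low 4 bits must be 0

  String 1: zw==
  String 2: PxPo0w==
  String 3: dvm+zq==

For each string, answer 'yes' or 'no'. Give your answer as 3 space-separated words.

Answer: yes yes no

Derivation:
String 1: 'zw==' → valid
String 2: 'PxPo0w==' → valid
String 3: 'dvm+zq==' → invalid (bad trailing bits)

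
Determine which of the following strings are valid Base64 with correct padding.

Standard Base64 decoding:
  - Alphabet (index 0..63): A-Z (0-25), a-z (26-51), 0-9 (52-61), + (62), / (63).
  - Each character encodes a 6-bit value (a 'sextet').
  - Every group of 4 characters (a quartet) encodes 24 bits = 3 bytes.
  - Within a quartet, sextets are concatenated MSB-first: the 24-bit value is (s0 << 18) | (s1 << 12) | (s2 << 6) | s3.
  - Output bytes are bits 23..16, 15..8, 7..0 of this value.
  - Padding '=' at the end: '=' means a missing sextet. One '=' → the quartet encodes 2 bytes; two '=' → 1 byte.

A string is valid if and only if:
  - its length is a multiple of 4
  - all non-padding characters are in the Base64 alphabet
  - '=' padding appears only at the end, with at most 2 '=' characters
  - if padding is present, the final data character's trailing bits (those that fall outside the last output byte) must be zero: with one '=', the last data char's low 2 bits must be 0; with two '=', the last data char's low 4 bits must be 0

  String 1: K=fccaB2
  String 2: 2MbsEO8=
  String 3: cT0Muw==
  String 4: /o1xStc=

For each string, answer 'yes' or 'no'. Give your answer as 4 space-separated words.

Answer: no yes yes yes

Derivation:
String 1: 'K=fccaB2' → invalid (bad char(s): ['=']; '=' in middle)
String 2: '2MbsEO8=' → valid
String 3: 'cT0Muw==' → valid
String 4: '/o1xStc=' → valid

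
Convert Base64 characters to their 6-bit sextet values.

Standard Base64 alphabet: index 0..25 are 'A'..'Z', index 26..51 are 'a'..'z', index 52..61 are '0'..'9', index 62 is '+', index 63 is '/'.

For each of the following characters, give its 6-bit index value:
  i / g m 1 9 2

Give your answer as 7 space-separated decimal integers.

'i': a..z range, 26 + ord('i') − ord('a') = 34
'/': index 63
'g': a..z range, 26 + ord('g') − ord('a') = 32
'm': a..z range, 26 + ord('m') − ord('a') = 38
'1': 0..9 range, 52 + ord('1') − ord('0') = 53
'9': 0..9 range, 52 + ord('9') − ord('0') = 61
'2': 0..9 range, 52 + ord('2') − ord('0') = 54

Answer: 34 63 32 38 53 61 54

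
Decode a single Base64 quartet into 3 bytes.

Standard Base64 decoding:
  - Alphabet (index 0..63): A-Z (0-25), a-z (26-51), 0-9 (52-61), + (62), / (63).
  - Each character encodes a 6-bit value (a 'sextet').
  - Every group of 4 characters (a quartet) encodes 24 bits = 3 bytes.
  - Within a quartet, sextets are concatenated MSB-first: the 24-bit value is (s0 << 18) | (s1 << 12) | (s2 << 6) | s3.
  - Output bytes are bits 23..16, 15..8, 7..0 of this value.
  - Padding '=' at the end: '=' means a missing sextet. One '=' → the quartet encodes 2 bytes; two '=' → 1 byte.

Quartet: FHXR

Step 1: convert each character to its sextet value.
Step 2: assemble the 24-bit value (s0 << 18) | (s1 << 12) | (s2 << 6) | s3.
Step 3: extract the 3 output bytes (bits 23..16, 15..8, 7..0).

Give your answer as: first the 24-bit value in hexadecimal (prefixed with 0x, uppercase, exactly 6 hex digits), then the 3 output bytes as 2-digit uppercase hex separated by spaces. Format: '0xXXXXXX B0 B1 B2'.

Sextets: F=5, H=7, X=23, R=17
24-bit: (5<<18) | (7<<12) | (23<<6) | 17
      = 0x140000 | 0x007000 | 0x0005C0 | 0x000011
      = 0x1475D1
Bytes: (v>>16)&0xFF=14, (v>>8)&0xFF=75, v&0xFF=D1

Answer: 0x1475D1 14 75 D1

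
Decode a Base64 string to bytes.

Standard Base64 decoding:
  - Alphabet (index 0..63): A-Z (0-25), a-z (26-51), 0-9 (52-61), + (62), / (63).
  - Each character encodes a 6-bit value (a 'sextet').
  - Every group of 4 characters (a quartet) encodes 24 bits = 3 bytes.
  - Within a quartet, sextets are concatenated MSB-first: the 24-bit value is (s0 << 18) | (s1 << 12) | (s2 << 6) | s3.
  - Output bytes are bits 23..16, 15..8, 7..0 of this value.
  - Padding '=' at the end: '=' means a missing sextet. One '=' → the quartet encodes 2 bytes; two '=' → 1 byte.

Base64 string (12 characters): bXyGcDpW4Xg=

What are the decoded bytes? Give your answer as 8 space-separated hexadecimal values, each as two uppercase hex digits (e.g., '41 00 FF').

Answer: 6D 7C 86 70 3A 56 E1 78

Derivation:
After char 0 ('b'=27): chars_in_quartet=1 acc=0x1B bytes_emitted=0
After char 1 ('X'=23): chars_in_quartet=2 acc=0x6D7 bytes_emitted=0
After char 2 ('y'=50): chars_in_quartet=3 acc=0x1B5F2 bytes_emitted=0
After char 3 ('G'=6): chars_in_quartet=4 acc=0x6D7C86 -> emit 6D 7C 86, reset; bytes_emitted=3
After char 4 ('c'=28): chars_in_quartet=1 acc=0x1C bytes_emitted=3
After char 5 ('D'=3): chars_in_quartet=2 acc=0x703 bytes_emitted=3
After char 6 ('p'=41): chars_in_quartet=3 acc=0x1C0E9 bytes_emitted=3
After char 7 ('W'=22): chars_in_quartet=4 acc=0x703A56 -> emit 70 3A 56, reset; bytes_emitted=6
After char 8 ('4'=56): chars_in_quartet=1 acc=0x38 bytes_emitted=6
After char 9 ('X'=23): chars_in_quartet=2 acc=0xE17 bytes_emitted=6
After char 10 ('g'=32): chars_in_quartet=3 acc=0x385E0 bytes_emitted=6
Padding '=': partial quartet acc=0x385E0 -> emit E1 78; bytes_emitted=8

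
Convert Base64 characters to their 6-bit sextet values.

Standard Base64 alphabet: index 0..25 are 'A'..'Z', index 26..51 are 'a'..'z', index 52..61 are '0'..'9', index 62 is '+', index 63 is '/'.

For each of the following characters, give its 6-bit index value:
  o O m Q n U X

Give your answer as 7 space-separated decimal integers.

Answer: 40 14 38 16 39 20 23

Derivation:
'o': a..z range, 26 + ord('o') − ord('a') = 40
'O': A..Z range, ord('O') − ord('A') = 14
'm': a..z range, 26 + ord('m') − ord('a') = 38
'Q': A..Z range, ord('Q') − ord('A') = 16
'n': a..z range, 26 + ord('n') − ord('a') = 39
'U': A..Z range, ord('U') − ord('A') = 20
'X': A..Z range, ord('X') − ord('A') = 23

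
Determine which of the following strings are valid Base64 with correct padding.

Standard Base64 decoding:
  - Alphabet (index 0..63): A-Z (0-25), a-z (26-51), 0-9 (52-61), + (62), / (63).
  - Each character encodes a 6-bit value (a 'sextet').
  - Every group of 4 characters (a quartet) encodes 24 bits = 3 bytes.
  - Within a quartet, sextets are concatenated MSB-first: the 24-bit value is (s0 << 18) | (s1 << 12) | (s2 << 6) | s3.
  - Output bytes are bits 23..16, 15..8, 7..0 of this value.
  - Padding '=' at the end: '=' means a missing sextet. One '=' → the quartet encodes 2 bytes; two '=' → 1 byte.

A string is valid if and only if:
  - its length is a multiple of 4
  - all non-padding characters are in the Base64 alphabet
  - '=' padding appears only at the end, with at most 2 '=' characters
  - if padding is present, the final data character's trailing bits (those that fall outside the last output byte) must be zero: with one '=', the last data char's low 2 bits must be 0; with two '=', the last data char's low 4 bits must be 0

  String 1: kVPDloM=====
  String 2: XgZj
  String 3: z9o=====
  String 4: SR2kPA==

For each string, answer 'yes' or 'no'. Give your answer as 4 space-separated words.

String 1: 'kVPDloM=====' → invalid (5 pad chars (max 2))
String 2: 'XgZj' → valid
String 3: 'z9o=====' → invalid (5 pad chars (max 2))
String 4: 'SR2kPA==' → valid

Answer: no yes no yes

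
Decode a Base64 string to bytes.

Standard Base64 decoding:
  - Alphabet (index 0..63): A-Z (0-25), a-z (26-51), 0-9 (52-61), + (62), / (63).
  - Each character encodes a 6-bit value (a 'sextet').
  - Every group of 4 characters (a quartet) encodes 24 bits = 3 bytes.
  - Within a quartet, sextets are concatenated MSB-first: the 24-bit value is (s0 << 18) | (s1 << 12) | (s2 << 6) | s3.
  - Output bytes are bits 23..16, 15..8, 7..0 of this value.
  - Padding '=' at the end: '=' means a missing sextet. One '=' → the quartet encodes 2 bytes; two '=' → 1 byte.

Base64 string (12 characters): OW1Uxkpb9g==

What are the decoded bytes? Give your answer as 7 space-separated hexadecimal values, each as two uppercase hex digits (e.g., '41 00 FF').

Answer: 39 6D 54 C6 4A 5B F6

Derivation:
After char 0 ('O'=14): chars_in_quartet=1 acc=0xE bytes_emitted=0
After char 1 ('W'=22): chars_in_quartet=2 acc=0x396 bytes_emitted=0
After char 2 ('1'=53): chars_in_quartet=3 acc=0xE5B5 bytes_emitted=0
After char 3 ('U'=20): chars_in_quartet=4 acc=0x396D54 -> emit 39 6D 54, reset; bytes_emitted=3
After char 4 ('x'=49): chars_in_quartet=1 acc=0x31 bytes_emitted=3
After char 5 ('k'=36): chars_in_quartet=2 acc=0xC64 bytes_emitted=3
After char 6 ('p'=41): chars_in_quartet=3 acc=0x31929 bytes_emitted=3
After char 7 ('b'=27): chars_in_quartet=4 acc=0xC64A5B -> emit C6 4A 5B, reset; bytes_emitted=6
After char 8 ('9'=61): chars_in_quartet=1 acc=0x3D bytes_emitted=6
After char 9 ('g'=32): chars_in_quartet=2 acc=0xF60 bytes_emitted=6
Padding '==': partial quartet acc=0xF60 -> emit F6; bytes_emitted=7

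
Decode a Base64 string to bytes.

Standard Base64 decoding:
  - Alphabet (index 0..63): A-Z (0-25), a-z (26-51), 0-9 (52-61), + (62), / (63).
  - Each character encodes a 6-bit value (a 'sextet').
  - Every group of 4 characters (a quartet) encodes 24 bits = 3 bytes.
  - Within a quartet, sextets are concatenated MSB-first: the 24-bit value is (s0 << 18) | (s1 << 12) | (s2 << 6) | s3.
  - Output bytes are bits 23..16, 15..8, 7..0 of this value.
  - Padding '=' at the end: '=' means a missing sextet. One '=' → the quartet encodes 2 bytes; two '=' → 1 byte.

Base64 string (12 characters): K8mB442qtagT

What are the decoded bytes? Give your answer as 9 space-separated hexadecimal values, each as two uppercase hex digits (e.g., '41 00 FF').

Answer: 2B C9 81 E3 8D AA B5 A8 13

Derivation:
After char 0 ('K'=10): chars_in_quartet=1 acc=0xA bytes_emitted=0
After char 1 ('8'=60): chars_in_quartet=2 acc=0x2BC bytes_emitted=0
After char 2 ('m'=38): chars_in_quartet=3 acc=0xAF26 bytes_emitted=0
After char 3 ('B'=1): chars_in_quartet=4 acc=0x2BC981 -> emit 2B C9 81, reset; bytes_emitted=3
After char 4 ('4'=56): chars_in_quartet=1 acc=0x38 bytes_emitted=3
After char 5 ('4'=56): chars_in_quartet=2 acc=0xE38 bytes_emitted=3
After char 6 ('2'=54): chars_in_quartet=3 acc=0x38E36 bytes_emitted=3
After char 7 ('q'=42): chars_in_quartet=4 acc=0xE38DAA -> emit E3 8D AA, reset; bytes_emitted=6
After char 8 ('t'=45): chars_in_quartet=1 acc=0x2D bytes_emitted=6
After char 9 ('a'=26): chars_in_quartet=2 acc=0xB5A bytes_emitted=6
After char 10 ('g'=32): chars_in_quartet=3 acc=0x2D6A0 bytes_emitted=6
After char 11 ('T'=19): chars_in_quartet=4 acc=0xB5A813 -> emit B5 A8 13, reset; bytes_emitted=9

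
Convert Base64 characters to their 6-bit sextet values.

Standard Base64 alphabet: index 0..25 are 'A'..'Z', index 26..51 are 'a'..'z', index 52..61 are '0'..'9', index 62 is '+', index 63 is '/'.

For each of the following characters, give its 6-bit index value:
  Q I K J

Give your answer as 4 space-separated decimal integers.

'Q': A..Z range, ord('Q') − ord('A') = 16
'I': A..Z range, ord('I') − ord('A') = 8
'K': A..Z range, ord('K') − ord('A') = 10
'J': A..Z range, ord('J') − ord('A') = 9

Answer: 16 8 10 9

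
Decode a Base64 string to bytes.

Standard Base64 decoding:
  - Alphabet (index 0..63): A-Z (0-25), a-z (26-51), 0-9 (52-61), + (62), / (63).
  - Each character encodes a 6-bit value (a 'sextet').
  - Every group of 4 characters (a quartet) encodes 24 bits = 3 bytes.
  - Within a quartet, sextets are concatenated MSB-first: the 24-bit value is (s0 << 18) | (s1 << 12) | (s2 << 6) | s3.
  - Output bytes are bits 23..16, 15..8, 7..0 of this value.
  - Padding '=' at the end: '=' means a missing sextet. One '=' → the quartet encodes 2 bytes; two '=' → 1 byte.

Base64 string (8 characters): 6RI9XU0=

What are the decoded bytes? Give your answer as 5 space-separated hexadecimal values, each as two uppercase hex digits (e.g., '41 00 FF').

After char 0 ('6'=58): chars_in_quartet=1 acc=0x3A bytes_emitted=0
After char 1 ('R'=17): chars_in_quartet=2 acc=0xE91 bytes_emitted=0
After char 2 ('I'=8): chars_in_quartet=3 acc=0x3A448 bytes_emitted=0
After char 3 ('9'=61): chars_in_quartet=4 acc=0xE9123D -> emit E9 12 3D, reset; bytes_emitted=3
After char 4 ('X'=23): chars_in_quartet=1 acc=0x17 bytes_emitted=3
After char 5 ('U'=20): chars_in_quartet=2 acc=0x5D4 bytes_emitted=3
After char 6 ('0'=52): chars_in_quartet=3 acc=0x17534 bytes_emitted=3
Padding '=': partial quartet acc=0x17534 -> emit 5D 4D; bytes_emitted=5

Answer: E9 12 3D 5D 4D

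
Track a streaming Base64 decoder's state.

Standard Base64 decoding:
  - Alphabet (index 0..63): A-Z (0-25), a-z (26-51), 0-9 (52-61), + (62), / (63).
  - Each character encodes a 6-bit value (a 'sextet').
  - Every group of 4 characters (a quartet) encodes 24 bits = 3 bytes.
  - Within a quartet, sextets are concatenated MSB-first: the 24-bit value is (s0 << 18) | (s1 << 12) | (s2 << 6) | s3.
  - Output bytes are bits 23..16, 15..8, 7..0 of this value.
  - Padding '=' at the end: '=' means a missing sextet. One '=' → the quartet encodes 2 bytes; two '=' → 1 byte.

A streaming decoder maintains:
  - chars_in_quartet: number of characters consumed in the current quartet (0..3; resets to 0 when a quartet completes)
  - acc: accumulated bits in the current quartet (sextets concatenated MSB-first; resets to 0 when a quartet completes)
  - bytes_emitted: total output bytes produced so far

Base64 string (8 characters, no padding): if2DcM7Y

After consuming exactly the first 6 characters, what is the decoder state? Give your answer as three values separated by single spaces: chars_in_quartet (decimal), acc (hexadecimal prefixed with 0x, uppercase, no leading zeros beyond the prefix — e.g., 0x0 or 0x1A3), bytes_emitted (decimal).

Answer: 2 0x70C 3

Derivation:
After char 0 ('i'=34): chars_in_quartet=1 acc=0x22 bytes_emitted=0
After char 1 ('f'=31): chars_in_quartet=2 acc=0x89F bytes_emitted=0
After char 2 ('2'=54): chars_in_quartet=3 acc=0x227F6 bytes_emitted=0
After char 3 ('D'=3): chars_in_quartet=4 acc=0x89FD83 -> emit 89 FD 83, reset; bytes_emitted=3
After char 4 ('c'=28): chars_in_quartet=1 acc=0x1C bytes_emitted=3
After char 5 ('M'=12): chars_in_quartet=2 acc=0x70C bytes_emitted=3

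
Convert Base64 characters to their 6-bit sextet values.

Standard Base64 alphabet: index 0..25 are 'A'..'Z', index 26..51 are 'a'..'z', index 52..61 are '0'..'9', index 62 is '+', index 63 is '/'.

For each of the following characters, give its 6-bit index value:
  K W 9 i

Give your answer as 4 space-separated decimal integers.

Answer: 10 22 61 34

Derivation:
'K': A..Z range, ord('K') − ord('A') = 10
'W': A..Z range, ord('W') − ord('A') = 22
'9': 0..9 range, 52 + ord('9') − ord('0') = 61
'i': a..z range, 26 + ord('i') − ord('a') = 34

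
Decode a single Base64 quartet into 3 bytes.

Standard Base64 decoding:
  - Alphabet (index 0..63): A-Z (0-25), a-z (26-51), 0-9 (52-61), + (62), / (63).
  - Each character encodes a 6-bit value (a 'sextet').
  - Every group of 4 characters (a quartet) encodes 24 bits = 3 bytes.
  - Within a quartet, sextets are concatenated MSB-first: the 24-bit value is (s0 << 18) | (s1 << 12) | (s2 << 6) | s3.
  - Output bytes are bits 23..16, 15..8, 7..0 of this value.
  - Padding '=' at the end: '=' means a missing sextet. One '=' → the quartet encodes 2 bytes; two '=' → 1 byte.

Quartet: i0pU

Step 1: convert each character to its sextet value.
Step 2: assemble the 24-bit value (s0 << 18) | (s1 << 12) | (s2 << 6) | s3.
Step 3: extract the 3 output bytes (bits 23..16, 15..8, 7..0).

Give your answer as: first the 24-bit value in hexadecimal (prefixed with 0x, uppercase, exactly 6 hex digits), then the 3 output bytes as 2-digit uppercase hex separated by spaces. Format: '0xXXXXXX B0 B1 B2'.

Answer: 0x8B4A54 8B 4A 54

Derivation:
Sextets: i=34, 0=52, p=41, U=20
24-bit: (34<<18) | (52<<12) | (41<<6) | 20
      = 0x880000 | 0x034000 | 0x000A40 | 0x000014
      = 0x8B4A54
Bytes: (v>>16)&0xFF=8B, (v>>8)&0xFF=4A, v&0xFF=54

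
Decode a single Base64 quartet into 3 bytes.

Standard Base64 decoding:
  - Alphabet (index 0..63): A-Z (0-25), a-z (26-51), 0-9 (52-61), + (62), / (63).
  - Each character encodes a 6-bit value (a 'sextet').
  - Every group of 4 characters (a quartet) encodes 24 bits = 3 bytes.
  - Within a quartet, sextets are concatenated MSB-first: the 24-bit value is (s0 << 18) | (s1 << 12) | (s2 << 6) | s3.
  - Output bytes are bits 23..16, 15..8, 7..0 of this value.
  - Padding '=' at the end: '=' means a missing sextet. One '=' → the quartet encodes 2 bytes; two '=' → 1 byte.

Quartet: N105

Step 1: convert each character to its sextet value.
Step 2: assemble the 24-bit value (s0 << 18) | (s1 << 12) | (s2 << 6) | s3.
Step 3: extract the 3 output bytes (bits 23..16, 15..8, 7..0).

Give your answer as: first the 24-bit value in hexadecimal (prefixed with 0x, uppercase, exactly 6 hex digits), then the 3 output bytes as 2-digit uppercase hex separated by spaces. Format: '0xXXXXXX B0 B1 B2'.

Answer: 0x375D39 37 5D 39

Derivation:
Sextets: N=13, 1=53, 0=52, 5=57
24-bit: (13<<18) | (53<<12) | (52<<6) | 57
      = 0x340000 | 0x035000 | 0x000D00 | 0x000039
      = 0x375D39
Bytes: (v>>16)&0xFF=37, (v>>8)&0xFF=5D, v&0xFF=39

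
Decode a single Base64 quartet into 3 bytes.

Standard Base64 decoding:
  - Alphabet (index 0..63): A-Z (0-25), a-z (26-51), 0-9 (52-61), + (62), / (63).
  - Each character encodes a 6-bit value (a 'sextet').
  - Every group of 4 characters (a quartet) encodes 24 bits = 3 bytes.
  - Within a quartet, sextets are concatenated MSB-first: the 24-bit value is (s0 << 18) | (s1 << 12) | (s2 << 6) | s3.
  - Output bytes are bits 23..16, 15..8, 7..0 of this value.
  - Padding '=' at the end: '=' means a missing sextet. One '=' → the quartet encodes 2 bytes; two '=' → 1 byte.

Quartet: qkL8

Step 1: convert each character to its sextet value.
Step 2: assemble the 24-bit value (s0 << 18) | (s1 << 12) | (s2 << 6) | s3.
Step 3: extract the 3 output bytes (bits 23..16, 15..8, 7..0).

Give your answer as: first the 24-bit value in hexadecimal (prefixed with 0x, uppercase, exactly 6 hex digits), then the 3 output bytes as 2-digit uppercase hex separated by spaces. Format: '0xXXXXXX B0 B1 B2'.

Sextets: q=42, k=36, L=11, 8=60
24-bit: (42<<18) | (36<<12) | (11<<6) | 60
      = 0xA80000 | 0x024000 | 0x0002C0 | 0x00003C
      = 0xAA42FC
Bytes: (v>>16)&0xFF=AA, (v>>8)&0xFF=42, v&0xFF=FC

Answer: 0xAA42FC AA 42 FC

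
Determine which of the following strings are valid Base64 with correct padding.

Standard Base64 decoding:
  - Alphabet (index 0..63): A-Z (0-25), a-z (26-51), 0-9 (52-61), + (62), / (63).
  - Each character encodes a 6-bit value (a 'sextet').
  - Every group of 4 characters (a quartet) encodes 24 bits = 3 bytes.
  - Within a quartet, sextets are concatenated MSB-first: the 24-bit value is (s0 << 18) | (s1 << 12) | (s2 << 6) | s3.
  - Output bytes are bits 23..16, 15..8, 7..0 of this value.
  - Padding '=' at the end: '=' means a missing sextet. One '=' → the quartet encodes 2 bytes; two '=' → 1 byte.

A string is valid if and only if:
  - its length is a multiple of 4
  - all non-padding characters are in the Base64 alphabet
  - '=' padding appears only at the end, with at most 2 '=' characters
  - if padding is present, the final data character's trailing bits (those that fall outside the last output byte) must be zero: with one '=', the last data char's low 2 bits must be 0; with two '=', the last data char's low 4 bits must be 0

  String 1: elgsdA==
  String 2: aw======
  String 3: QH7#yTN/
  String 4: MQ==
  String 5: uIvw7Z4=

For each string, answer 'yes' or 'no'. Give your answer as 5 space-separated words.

String 1: 'elgsdA==' → valid
String 2: 'aw======' → invalid (6 pad chars (max 2))
String 3: 'QH7#yTN/' → invalid (bad char(s): ['#'])
String 4: 'MQ==' → valid
String 5: 'uIvw7Z4=' → valid

Answer: yes no no yes yes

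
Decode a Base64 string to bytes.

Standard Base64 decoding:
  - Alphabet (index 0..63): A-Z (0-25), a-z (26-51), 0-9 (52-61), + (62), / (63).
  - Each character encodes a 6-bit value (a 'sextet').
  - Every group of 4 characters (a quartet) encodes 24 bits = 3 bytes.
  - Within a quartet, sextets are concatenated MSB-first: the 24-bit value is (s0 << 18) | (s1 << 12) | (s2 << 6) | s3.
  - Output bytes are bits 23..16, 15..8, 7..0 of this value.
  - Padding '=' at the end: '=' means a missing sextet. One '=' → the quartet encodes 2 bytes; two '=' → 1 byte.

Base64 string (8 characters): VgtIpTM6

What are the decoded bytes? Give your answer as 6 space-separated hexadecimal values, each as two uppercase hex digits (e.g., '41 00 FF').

Answer: 56 0B 48 A5 33 3A

Derivation:
After char 0 ('V'=21): chars_in_quartet=1 acc=0x15 bytes_emitted=0
After char 1 ('g'=32): chars_in_quartet=2 acc=0x560 bytes_emitted=0
After char 2 ('t'=45): chars_in_quartet=3 acc=0x1582D bytes_emitted=0
After char 3 ('I'=8): chars_in_quartet=4 acc=0x560B48 -> emit 56 0B 48, reset; bytes_emitted=3
After char 4 ('p'=41): chars_in_quartet=1 acc=0x29 bytes_emitted=3
After char 5 ('T'=19): chars_in_quartet=2 acc=0xA53 bytes_emitted=3
After char 6 ('M'=12): chars_in_quartet=3 acc=0x294CC bytes_emitted=3
After char 7 ('6'=58): chars_in_quartet=4 acc=0xA5333A -> emit A5 33 3A, reset; bytes_emitted=6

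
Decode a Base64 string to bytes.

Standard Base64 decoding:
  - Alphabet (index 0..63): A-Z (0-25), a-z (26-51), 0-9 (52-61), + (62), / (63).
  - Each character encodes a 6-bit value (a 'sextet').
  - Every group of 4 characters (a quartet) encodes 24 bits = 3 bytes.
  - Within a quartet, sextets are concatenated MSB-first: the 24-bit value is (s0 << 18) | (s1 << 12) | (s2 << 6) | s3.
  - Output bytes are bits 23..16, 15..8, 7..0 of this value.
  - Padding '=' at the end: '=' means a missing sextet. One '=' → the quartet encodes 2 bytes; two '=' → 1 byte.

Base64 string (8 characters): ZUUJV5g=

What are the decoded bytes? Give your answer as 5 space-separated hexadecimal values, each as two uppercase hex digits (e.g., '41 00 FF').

After char 0 ('Z'=25): chars_in_quartet=1 acc=0x19 bytes_emitted=0
After char 1 ('U'=20): chars_in_quartet=2 acc=0x654 bytes_emitted=0
After char 2 ('U'=20): chars_in_quartet=3 acc=0x19514 bytes_emitted=0
After char 3 ('J'=9): chars_in_quartet=4 acc=0x654509 -> emit 65 45 09, reset; bytes_emitted=3
After char 4 ('V'=21): chars_in_quartet=1 acc=0x15 bytes_emitted=3
After char 5 ('5'=57): chars_in_quartet=2 acc=0x579 bytes_emitted=3
After char 6 ('g'=32): chars_in_quartet=3 acc=0x15E60 bytes_emitted=3
Padding '=': partial quartet acc=0x15E60 -> emit 57 98; bytes_emitted=5

Answer: 65 45 09 57 98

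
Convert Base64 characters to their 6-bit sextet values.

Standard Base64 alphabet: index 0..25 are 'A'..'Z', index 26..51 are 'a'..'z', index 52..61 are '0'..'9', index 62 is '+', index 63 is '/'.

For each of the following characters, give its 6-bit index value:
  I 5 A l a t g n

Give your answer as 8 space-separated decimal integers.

Answer: 8 57 0 37 26 45 32 39

Derivation:
'I': A..Z range, ord('I') − ord('A') = 8
'5': 0..9 range, 52 + ord('5') − ord('0') = 57
'A': A..Z range, ord('A') − ord('A') = 0
'l': a..z range, 26 + ord('l') − ord('a') = 37
'a': a..z range, 26 + ord('a') − ord('a') = 26
't': a..z range, 26 + ord('t') − ord('a') = 45
'g': a..z range, 26 + ord('g') − ord('a') = 32
'n': a..z range, 26 + ord('n') − ord('a') = 39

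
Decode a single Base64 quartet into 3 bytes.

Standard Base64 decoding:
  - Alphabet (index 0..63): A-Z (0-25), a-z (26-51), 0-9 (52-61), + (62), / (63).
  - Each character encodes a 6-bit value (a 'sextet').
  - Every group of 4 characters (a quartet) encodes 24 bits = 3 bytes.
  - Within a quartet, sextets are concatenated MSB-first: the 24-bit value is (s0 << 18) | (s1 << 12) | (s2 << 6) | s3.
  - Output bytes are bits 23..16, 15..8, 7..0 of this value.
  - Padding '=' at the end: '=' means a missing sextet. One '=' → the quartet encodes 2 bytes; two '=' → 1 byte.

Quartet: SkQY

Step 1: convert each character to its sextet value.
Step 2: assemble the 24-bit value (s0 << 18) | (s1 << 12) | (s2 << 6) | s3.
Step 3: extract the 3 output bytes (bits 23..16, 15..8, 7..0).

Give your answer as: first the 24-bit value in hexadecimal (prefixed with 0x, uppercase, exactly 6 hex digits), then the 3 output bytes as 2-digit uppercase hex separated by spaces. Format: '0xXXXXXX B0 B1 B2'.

Sextets: S=18, k=36, Q=16, Y=24
24-bit: (18<<18) | (36<<12) | (16<<6) | 24
      = 0x480000 | 0x024000 | 0x000400 | 0x000018
      = 0x4A4418
Bytes: (v>>16)&0xFF=4A, (v>>8)&0xFF=44, v&0xFF=18

Answer: 0x4A4418 4A 44 18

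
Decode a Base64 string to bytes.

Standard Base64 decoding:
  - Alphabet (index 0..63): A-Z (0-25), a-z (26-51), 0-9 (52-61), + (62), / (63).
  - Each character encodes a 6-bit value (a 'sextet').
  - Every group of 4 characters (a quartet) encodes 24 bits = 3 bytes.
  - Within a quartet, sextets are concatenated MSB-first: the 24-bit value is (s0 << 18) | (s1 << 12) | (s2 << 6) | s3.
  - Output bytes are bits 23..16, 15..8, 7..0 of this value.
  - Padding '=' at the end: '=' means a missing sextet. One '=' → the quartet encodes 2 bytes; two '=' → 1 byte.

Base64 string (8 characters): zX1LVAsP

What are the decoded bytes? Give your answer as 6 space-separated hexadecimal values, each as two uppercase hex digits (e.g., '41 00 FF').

Answer: CD 7D 4B 54 0B 0F

Derivation:
After char 0 ('z'=51): chars_in_quartet=1 acc=0x33 bytes_emitted=0
After char 1 ('X'=23): chars_in_quartet=2 acc=0xCD7 bytes_emitted=0
After char 2 ('1'=53): chars_in_quartet=3 acc=0x335F5 bytes_emitted=0
After char 3 ('L'=11): chars_in_quartet=4 acc=0xCD7D4B -> emit CD 7D 4B, reset; bytes_emitted=3
After char 4 ('V'=21): chars_in_quartet=1 acc=0x15 bytes_emitted=3
After char 5 ('A'=0): chars_in_quartet=2 acc=0x540 bytes_emitted=3
After char 6 ('s'=44): chars_in_quartet=3 acc=0x1502C bytes_emitted=3
After char 7 ('P'=15): chars_in_quartet=4 acc=0x540B0F -> emit 54 0B 0F, reset; bytes_emitted=6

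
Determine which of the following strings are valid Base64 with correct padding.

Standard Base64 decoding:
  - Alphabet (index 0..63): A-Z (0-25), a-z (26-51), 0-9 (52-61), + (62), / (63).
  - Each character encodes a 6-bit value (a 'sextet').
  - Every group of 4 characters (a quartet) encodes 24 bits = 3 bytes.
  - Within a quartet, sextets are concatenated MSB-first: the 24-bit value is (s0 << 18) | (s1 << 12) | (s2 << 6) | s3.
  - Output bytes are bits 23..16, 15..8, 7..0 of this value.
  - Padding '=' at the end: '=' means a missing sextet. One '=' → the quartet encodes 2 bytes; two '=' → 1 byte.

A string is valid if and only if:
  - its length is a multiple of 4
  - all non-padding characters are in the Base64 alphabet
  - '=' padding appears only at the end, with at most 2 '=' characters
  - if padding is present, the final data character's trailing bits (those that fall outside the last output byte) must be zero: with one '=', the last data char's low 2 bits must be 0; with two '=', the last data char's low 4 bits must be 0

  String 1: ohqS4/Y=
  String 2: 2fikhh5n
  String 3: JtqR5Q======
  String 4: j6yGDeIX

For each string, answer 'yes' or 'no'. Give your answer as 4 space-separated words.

String 1: 'ohqS4/Y=' → valid
String 2: '2fikhh5n' → valid
String 3: 'JtqR5Q======' → invalid (6 pad chars (max 2))
String 4: 'j6yGDeIX' → valid

Answer: yes yes no yes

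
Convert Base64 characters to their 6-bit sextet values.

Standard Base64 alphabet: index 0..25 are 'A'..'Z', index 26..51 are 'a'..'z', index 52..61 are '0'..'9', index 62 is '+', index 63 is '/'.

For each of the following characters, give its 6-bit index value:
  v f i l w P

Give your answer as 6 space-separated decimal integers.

Answer: 47 31 34 37 48 15

Derivation:
'v': a..z range, 26 + ord('v') − ord('a') = 47
'f': a..z range, 26 + ord('f') − ord('a') = 31
'i': a..z range, 26 + ord('i') − ord('a') = 34
'l': a..z range, 26 + ord('l') − ord('a') = 37
'w': a..z range, 26 + ord('w') − ord('a') = 48
'P': A..Z range, ord('P') − ord('A') = 15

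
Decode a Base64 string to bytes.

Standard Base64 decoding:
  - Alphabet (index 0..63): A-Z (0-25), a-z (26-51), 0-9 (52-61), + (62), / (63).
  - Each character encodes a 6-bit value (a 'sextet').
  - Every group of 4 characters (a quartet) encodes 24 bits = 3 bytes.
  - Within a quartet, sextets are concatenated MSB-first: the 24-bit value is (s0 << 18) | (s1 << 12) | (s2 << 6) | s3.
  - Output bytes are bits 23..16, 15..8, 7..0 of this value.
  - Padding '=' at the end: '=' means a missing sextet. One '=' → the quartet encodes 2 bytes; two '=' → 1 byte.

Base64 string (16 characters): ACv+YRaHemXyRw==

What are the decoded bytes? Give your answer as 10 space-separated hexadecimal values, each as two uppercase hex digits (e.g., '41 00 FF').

After char 0 ('A'=0): chars_in_quartet=1 acc=0x0 bytes_emitted=0
After char 1 ('C'=2): chars_in_quartet=2 acc=0x2 bytes_emitted=0
After char 2 ('v'=47): chars_in_quartet=3 acc=0xAF bytes_emitted=0
After char 3 ('+'=62): chars_in_quartet=4 acc=0x2BFE -> emit 00 2B FE, reset; bytes_emitted=3
After char 4 ('Y'=24): chars_in_quartet=1 acc=0x18 bytes_emitted=3
After char 5 ('R'=17): chars_in_quartet=2 acc=0x611 bytes_emitted=3
After char 6 ('a'=26): chars_in_quartet=3 acc=0x1845A bytes_emitted=3
After char 7 ('H'=7): chars_in_quartet=4 acc=0x611687 -> emit 61 16 87, reset; bytes_emitted=6
After char 8 ('e'=30): chars_in_quartet=1 acc=0x1E bytes_emitted=6
After char 9 ('m'=38): chars_in_quartet=2 acc=0x7A6 bytes_emitted=6
After char 10 ('X'=23): chars_in_quartet=3 acc=0x1E997 bytes_emitted=6
After char 11 ('y'=50): chars_in_quartet=4 acc=0x7A65F2 -> emit 7A 65 F2, reset; bytes_emitted=9
After char 12 ('R'=17): chars_in_quartet=1 acc=0x11 bytes_emitted=9
After char 13 ('w'=48): chars_in_quartet=2 acc=0x470 bytes_emitted=9
Padding '==': partial quartet acc=0x470 -> emit 47; bytes_emitted=10

Answer: 00 2B FE 61 16 87 7A 65 F2 47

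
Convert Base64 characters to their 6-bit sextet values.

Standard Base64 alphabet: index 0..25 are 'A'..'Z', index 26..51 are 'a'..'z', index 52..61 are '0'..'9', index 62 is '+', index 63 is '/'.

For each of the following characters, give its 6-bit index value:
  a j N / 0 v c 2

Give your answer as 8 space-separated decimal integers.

'a': a..z range, 26 + ord('a') − ord('a') = 26
'j': a..z range, 26 + ord('j') − ord('a') = 35
'N': A..Z range, ord('N') − ord('A') = 13
'/': index 63
'0': 0..9 range, 52 + ord('0') − ord('0') = 52
'v': a..z range, 26 + ord('v') − ord('a') = 47
'c': a..z range, 26 + ord('c') − ord('a') = 28
'2': 0..9 range, 52 + ord('2') − ord('0') = 54

Answer: 26 35 13 63 52 47 28 54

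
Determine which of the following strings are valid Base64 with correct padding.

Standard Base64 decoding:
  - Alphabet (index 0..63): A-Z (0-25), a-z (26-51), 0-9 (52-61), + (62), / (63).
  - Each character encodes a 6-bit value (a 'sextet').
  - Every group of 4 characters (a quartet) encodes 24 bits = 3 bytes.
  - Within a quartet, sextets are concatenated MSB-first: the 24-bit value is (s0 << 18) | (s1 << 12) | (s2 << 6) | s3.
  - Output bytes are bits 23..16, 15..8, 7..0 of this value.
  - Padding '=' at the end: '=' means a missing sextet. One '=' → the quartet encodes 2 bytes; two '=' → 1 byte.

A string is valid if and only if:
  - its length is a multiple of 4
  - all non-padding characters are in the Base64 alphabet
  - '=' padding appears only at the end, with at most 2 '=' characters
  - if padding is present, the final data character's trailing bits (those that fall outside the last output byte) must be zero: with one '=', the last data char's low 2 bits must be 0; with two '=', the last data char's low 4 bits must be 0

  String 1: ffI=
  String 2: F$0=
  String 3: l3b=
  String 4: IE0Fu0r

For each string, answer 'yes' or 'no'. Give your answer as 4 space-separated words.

String 1: 'ffI=' → valid
String 2: 'F$0=' → invalid (bad char(s): ['$'])
String 3: 'l3b=' → invalid (bad trailing bits)
String 4: 'IE0Fu0r' → invalid (len=7 not mult of 4)

Answer: yes no no no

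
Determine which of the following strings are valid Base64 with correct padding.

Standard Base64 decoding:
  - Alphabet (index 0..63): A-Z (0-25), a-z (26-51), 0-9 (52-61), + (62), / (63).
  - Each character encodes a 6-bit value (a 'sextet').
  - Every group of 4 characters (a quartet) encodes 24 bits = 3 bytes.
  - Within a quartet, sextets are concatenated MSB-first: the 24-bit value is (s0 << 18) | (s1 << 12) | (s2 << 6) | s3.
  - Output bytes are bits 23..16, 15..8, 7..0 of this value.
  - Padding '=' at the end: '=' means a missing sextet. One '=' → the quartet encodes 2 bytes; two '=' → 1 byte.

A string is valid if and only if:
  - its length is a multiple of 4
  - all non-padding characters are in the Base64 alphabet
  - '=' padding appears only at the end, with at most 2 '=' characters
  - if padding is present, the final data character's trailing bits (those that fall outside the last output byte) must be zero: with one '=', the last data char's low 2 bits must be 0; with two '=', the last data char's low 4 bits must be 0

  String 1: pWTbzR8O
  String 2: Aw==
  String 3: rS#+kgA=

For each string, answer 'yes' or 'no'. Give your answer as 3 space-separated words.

Answer: yes yes no

Derivation:
String 1: 'pWTbzR8O' → valid
String 2: 'Aw==' → valid
String 3: 'rS#+kgA=' → invalid (bad char(s): ['#'])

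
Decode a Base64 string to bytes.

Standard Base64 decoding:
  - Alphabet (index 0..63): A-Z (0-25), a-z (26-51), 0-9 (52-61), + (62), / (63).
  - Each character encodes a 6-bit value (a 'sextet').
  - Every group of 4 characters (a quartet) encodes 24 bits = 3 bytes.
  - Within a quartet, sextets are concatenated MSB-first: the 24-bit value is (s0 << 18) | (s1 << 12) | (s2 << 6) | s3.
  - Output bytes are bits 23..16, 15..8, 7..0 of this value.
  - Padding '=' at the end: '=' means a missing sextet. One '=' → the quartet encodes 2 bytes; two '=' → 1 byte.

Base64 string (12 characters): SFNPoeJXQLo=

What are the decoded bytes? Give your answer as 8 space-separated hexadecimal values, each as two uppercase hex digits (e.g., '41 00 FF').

Answer: 48 53 4F A1 E2 57 40 BA

Derivation:
After char 0 ('S'=18): chars_in_quartet=1 acc=0x12 bytes_emitted=0
After char 1 ('F'=5): chars_in_quartet=2 acc=0x485 bytes_emitted=0
After char 2 ('N'=13): chars_in_quartet=3 acc=0x1214D bytes_emitted=0
After char 3 ('P'=15): chars_in_quartet=4 acc=0x48534F -> emit 48 53 4F, reset; bytes_emitted=3
After char 4 ('o'=40): chars_in_quartet=1 acc=0x28 bytes_emitted=3
After char 5 ('e'=30): chars_in_quartet=2 acc=0xA1E bytes_emitted=3
After char 6 ('J'=9): chars_in_quartet=3 acc=0x28789 bytes_emitted=3
After char 7 ('X'=23): chars_in_quartet=4 acc=0xA1E257 -> emit A1 E2 57, reset; bytes_emitted=6
After char 8 ('Q'=16): chars_in_quartet=1 acc=0x10 bytes_emitted=6
After char 9 ('L'=11): chars_in_quartet=2 acc=0x40B bytes_emitted=6
After char 10 ('o'=40): chars_in_quartet=3 acc=0x102E8 bytes_emitted=6
Padding '=': partial quartet acc=0x102E8 -> emit 40 BA; bytes_emitted=8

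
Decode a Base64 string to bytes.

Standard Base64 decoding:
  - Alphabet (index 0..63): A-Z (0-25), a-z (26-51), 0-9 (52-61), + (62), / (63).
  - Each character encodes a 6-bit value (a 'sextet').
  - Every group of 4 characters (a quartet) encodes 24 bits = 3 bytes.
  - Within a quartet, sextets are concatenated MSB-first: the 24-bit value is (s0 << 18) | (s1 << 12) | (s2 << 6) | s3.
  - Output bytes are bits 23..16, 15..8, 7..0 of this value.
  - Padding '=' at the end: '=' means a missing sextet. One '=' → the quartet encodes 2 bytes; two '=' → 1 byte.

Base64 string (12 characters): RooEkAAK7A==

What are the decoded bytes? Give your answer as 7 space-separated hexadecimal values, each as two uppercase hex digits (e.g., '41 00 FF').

After char 0 ('R'=17): chars_in_quartet=1 acc=0x11 bytes_emitted=0
After char 1 ('o'=40): chars_in_quartet=2 acc=0x468 bytes_emitted=0
After char 2 ('o'=40): chars_in_quartet=3 acc=0x11A28 bytes_emitted=0
After char 3 ('E'=4): chars_in_quartet=4 acc=0x468A04 -> emit 46 8A 04, reset; bytes_emitted=3
After char 4 ('k'=36): chars_in_quartet=1 acc=0x24 bytes_emitted=3
After char 5 ('A'=0): chars_in_quartet=2 acc=0x900 bytes_emitted=3
After char 6 ('A'=0): chars_in_quartet=3 acc=0x24000 bytes_emitted=3
After char 7 ('K'=10): chars_in_quartet=4 acc=0x90000A -> emit 90 00 0A, reset; bytes_emitted=6
After char 8 ('7'=59): chars_in_quartet=1 acc=0x3B bytes_emitted=6
After char 9 ('A'=0): chars_in_quartet=2 acc=0xEC0 bytes_emitted=6
Padding '==': partial quartet acc=0xEC0 -> emit EC; bytes_emitted=7

Answer: 46 8A 04 90 00 0A EC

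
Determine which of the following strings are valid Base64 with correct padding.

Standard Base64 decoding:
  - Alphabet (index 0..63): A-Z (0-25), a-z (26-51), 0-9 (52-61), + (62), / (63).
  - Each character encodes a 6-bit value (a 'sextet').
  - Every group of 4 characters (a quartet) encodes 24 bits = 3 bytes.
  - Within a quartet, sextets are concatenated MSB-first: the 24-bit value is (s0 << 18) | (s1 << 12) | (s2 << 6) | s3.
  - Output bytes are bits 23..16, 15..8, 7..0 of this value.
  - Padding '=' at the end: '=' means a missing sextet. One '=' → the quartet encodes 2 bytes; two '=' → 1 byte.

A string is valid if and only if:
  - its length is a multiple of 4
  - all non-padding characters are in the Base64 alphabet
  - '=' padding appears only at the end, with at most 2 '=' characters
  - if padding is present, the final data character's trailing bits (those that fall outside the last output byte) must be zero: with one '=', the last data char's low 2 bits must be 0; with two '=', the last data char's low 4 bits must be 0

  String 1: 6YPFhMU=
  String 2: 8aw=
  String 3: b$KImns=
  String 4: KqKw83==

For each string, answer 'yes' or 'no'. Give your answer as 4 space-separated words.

String 1: '6YPFhMU=' → valid
String 2: '8aw=' → valid
String 3: 'b$KImns=' → invalid (bad char(s): ['$'])
String 4: 'KqKw83==' → invalid (bad trailing bits)

Answer: yes yes no no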